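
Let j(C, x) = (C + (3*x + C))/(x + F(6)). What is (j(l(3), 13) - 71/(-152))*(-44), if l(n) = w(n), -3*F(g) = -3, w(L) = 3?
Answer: -43087/266 ≈ -161.98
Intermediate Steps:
F(g) = 1 (F(g) = -⅓*(-3) = 1)
l(n) = 3
j(C, x) = (2*C + 3*x)/(1 + x) (j(C, x) = (C + (3*x + C))/(x + 1) = (C + (C + 3*x))/(1 + x) = (2*C + 3*x)/(1 + x))
(j(l(3), 13) - 71/(-152))*(-44) = ((2*3 + 3*13)/(1 + 13) - 71/(-152))*(-44) = ((6 + 39)/14 - 71*(-1/152))*(-44) = ((1/14)*45 + 71/152)*(-44) = (45/14 + 71/152)*(-44) = (3917/1064)*(-44) = -43087/266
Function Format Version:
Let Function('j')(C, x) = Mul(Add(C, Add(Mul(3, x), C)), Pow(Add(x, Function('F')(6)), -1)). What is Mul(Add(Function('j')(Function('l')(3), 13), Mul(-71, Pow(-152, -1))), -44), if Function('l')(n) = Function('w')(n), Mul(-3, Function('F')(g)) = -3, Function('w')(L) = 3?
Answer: Rational(-43087, 266) ≈ -161.98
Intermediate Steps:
Function('F')(g) = 1 (Function('F')(g) = Mul(Rational(-1, 3), -3) = 1)
Function('l')(n) = 3
Function('j')(C, x) = Mul(Pow(Add(1, x), -1), Add(Mul(2, C), Mul(3, x))) (Function('j')(C, x) = Mul(Add(C, Add(Mul(3, x), C)), Pow(Add(x, 1), -1)) = Mul(Add(C, Add(C, Mul(3, x))), Pow(Add(1, x), -1)) = Mul(Add(Mul(2, C), Mul(3, x)), Pow(Add(1, x), -1)) = Mul(Pow(Add(1, x), -1), Add(Mul(2, C), Mul(3, x))))
Mul(Add(Function('j')(Function('l')(3), 13), Mul(-71, Pow(-152, -1))), -44) = Mul(Add(Mul(Pow(Add(1, 13), -1), Add(Mul(2, 3), Mul(3, 13))), Mul(-71, Pow(-152, -1))), -44) = Mul(Add(Mul(Pow(14, -1), Add(6, 39)), Mul(-71, Rational(-1, 152))), -44) = Mul(Add(Mul(Rational(1, 14), 45), Rational(71, 152)), -44) = Mul(Add(Rational(45, 14), Rational(71, 152)), -44) = Mul(Rational(3917, 1064), -44) = Rational(-43087, 266)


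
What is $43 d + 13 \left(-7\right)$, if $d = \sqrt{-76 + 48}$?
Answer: $-91 + 86 i \sqrt{7} \approx -91.0 + 227.53 i$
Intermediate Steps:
$d = 2 i \sqrt{7}$ ($d = \sqrt{-28} = 2 i \sqrt{7} \approx 5.2915 i$)
$43 d + 13 \left(-7\right) = 43 \cdot 2 i \sqrt{7} + 13 \left(-7\right) = 86 i \sqrt{7} - 91 = -91 + 86 i \sqrt{7}$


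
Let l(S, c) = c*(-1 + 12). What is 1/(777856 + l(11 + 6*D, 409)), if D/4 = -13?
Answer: 1/782355 ≈ 1.2782e-6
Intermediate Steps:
D = -52 (D = 4*(-13) = -52)
l(S, c) = 11*c (l(S, c) = c*11 = 11*c)
1/(777856 + l(11 + 6*D, 409)) = 1/(777856 + 11*409) = 1/(777856 + 4499) = 1/782355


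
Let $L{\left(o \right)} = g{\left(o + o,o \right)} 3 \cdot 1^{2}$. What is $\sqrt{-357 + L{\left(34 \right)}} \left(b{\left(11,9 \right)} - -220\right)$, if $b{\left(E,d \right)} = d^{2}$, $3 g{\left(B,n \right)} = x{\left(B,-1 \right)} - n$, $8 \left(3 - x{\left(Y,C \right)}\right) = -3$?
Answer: $\frac{301 i \sqrt{6202}}{4} \approx 5926.1 i$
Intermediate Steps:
$x{\left(Y,C \right)} = \frac{27}{8}$ ($x{\left(Y,C \right)} = 3 - - \frac{3}{8} = 3 + \frac{3}{8} = \frac{27}{8}$)
$g{\left(B,n \right)} = \frac{9}{8} - \frac{n}{3}$ ($g{\left(B,n \right)} = \frac{\frac{27}{8} - n}{3} = \frac{9}{8} - \frac{n}{3}$)
$L{\left(o \right)} = \frac{27}{8} - o$ ($L{\left(o \right)} = \left(\frac{9}{8} - \frac{o}{3}\right) 3 \cdot 1^{2} = \left(\frac{27}{8} - o\right) 1 = \frac{27}{8} - o$)
$\sqrt{-357 + L{\left(34 \right)}} \left(b{\left(11,9 \right)} - -220\right) = \sqrt{-357 + \left(\frac{27}{8} - 34\right)} \left(9^{2} - -220\right) = \sqrt{-357 + \left(\frac{27}{8} - 34\right)} \left(81 + 220\right) = \sqrt{-357 - \frac{245}{8}} \cdot 301 = \sqrt{- \frac{3101}{8}} \cdot 301 = \frac{i \sqrt{6202}}{4} \cdot 301 = \frac{301 i \sqrt{6202}}{4}$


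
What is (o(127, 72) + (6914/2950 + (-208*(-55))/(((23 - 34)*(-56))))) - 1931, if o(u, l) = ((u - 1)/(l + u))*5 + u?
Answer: -3657155099/2054675 ≈ -1779.9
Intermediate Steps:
o(u, l) = u + 5*(-1 + u)/(l + u) (o(u, l) = ((-1 + u)/(l + u))*5 + u = 5*(-1 + u)/(l + u) + u = u + 5*(-1 + u)/(l + u))
(o(127, 72) + (6914/2950 + (-208*(-55))/(((23 - 34)*(-56))))) - 1931 = ((-5 + 127² + 5*127 + 72*127)/(72 + 127) + (6914/2950 + (-208*(-55))/(((23 - 34)*(-56))))) - 1931 = ((-5 + 16129 + 635 + 9144)/199 + (6914*(1/2950) + 11440/((-11*(-56))))) - 1931 = ((1/199)*25903 + (3457/1475 + 11440/616)) - 1931 = (25903/199 + (3457/1475 + 11440*(1/616))) - 1931 = (25903/199 + (3457/1475 + 130/7)) - 1931 = (25903/199 + 215949/10325) - 1931 = 310422326/2054675 - 1931 = -3657155099/2054675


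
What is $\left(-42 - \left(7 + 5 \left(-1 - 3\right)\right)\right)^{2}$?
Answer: $841$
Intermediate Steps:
$\left(-42 - \left(7 + 5 \left(-1 - 3\right)\right)\right)^{2} = \left(-42 - -13\right)^{2} = \left(-42 + \left(20 - 7\right)\right)^{2} = \left(-42 + 13\right)^{2} = \left(-29\right)^{2} = 841$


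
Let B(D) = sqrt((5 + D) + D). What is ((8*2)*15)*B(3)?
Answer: 240*sqrt(11) ≈ 795.99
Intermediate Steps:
B(D) = sqrt(5 + 2*D)
((8*2)*15)*B(3) = ((8*2)*15)*sqrt(5 + 2*3) = (16*15)*sqrt(5 + 6) = 240*sqrt(11)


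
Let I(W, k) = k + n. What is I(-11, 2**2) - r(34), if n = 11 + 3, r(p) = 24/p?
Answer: 294/17 ≈ 17.294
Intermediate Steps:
n = 14
I(W, k) = 14 + k (I(W, k) = k + 14 = 14 + k)
I(-11, 2**2) - r(34) = (14 + 2**2) - 24/34 = (14 + 4) - 24/34 = 18 - 1*12/17 = 18 - 12/17 = 294/17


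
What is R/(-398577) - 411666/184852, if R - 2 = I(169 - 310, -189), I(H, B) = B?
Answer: -82023015979/36838877802 ≈ -2.2265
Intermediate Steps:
R = -187 (R = 2 - 189 = -187)
R/(-398577) - 411666/184852 = -187/(-398577) - 411666/184852 = -187*(-1/398577) - 411666*1/184852 = 187/398577 - 205833/92426 = -82023015979/36838877802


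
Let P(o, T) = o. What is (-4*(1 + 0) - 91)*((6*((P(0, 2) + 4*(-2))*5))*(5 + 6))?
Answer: 250800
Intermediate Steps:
(-4*(1 + 0) - 91)*((6*((P(0, 2) + 4*(-2))*5))*(5 + 6)) = (-4*(1 + 0) - 91)*((6*((0 + 4*(-2))*5))*(5 + 6)) = (-4*1 - 91)*((6*((0 - 8)*5))*11) = (-4 - 91)*((6*(-8*5))*11) = -95*6*(-40)*11 = -(-22800)*11 = -95*(-2640) = 250800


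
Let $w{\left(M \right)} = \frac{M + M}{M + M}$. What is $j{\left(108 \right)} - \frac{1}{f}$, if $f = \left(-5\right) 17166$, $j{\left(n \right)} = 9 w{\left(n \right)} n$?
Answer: $\frac{83426761}{85830} \approx 972.0$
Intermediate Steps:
$w{\left(M \right)} = 1$ ($w{\left(M \right)} = \frac{2 M}{2 M} = 2 M \frac{1}{2 M} = 1$)
$j{\left(n \right)} = 9 n$ ($j{\left(n \right)} = 9 \cdot 1 n = 9 n$)
$f = -85830$
$j{\left(108 \right)} - \frac{1}{f} = 9 \cdot 108 - \frac{1}{-85830} = 972 - - \frac{1}{85830} = 972 + \frac{1}{85830} = \frac{83426761}{85830}$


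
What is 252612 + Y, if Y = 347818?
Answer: 600430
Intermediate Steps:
252612 + Y = 252612 + 347818 = 600430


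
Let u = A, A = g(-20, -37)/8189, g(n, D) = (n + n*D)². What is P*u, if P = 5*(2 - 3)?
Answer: -2592000/8189 ≈ -316.52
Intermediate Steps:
g(n, D) = (n + D*n)²
P = -5 (P = 5*(-1) = -5)
A = 518400/8189 (A = ((-20)²*(1 - 37)²)/8189 = (400*(-36)²)*(1/8189) = (400*1296)*(1/8189) = 518400*(1/8189) = 518400/8189 ≈ 63.304)
u = 518400/8189 ≈ 63.304
P*u = -5*518400/8189 = -2592000/8189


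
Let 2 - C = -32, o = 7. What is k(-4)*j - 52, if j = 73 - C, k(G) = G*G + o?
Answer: 845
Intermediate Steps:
C = 34 (C = 2 - 1*(-32) = 2 + 32 = 34)
k(G) = 7 + G² (k(G) = G*G + 7 = G² + 7 = 7 + G²)
j = 39 (j = 73 - 1*34 = 73 - 34 = 39)
k(-4)*j - 52 = (7 + (-4)²)*39 - 52 = (7 + 16)*39 - 52 = 23*39 - 52 = 897 - 52 = 845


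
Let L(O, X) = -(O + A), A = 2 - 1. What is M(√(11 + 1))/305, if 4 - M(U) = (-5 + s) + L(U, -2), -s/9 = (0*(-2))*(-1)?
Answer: 2/61 + 2*√3/305 ≈ 0.044145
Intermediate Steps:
A = 1
s = 0 (s = -9*0*(-2)*(-1) = -0*(-1) = -9*0 = 0)
L(O, X) = -1 - O (L(O, X) = -(O + 1) = -(1 + O) = -1 - O)
M(U) = 10 + U (M(U) = 4 - ((-5 + 0) + (-1 - U)) = 4 - (-5 + (-1 - U)) = 4 - (-6 - U) = 4 + (6 + U) = 10 + U)
M(√(11 + 1))/305 = (10 + √(11 + 1))/305 = (10 + √12)*(1/305) = (10 + 2*√3)*(1/305) = 2/61 + 2*√3/305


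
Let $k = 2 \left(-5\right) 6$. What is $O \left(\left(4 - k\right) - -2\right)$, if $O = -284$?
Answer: $-18744$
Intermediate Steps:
$k = -60$ ($k = \left(-10\right) 6 = -60$)
$O \left(\left(4 - k\right) - -2\right) = - 284 \left(\left(4 - -60\right) - -2\right) = - 284 \left(\left(4 + 60\right) + 2\right) = - 284 \left(64 + 2\right) = \left(-284\right) 66 = -18744$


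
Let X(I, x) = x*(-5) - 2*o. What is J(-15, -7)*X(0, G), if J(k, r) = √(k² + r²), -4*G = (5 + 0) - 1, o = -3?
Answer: 11*√274 ≈ 182.08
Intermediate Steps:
G = -1 (G = -((5 + 0) - 1)/4 = -(5 - 1)/4 = -¼*4 = -1)
X(I, x) = 6 - 5*x (X(I, x) = x*(-5) - 2*(-3) = -5*x + 6 = 6 - 5*x)
J(-15, -7)*X(0, G) = √((-15)² + (-7)²)*(6 - 5*(-1)) = √(225 + 49)*(6 + 5) = √274*11 = 11*√274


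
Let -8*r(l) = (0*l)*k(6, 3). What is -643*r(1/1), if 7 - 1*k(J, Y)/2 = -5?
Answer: 0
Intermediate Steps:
k(J, Y) = 24 (k(J, Y) = 14 - 2*(-5) = 14 + 10 = 24)
r(l) = 0 (r(l) = -0*l*24/8 = -0*24 = -⅛*0 = 0)
-643*r(1/1) = -643*0 = 0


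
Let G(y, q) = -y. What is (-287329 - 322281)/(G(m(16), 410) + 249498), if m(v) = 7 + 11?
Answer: -60961/24948 ≈ -2.4435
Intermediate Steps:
m(v) = 18
(-287329 - 322281)/(G(m(16), 410) + 249498) = (-287329 - 322281)/(-1*18 + 249498) = -609610/(-18 + 249498) = -609610/249480 = -609610*1/249480 = -60961/24948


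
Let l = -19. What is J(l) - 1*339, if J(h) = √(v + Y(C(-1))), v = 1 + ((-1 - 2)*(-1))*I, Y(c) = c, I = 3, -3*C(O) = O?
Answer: -339 + √93/3 ≈ -335.79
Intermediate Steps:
C(O) = -O/3
v = 10 (v = 1 + ((-1 - 2)*(-1))*3 = 1 - 3*(-1)*3 = 1 + 3*3 = 1 + 9 = 10)
J(h) = √93/3 (J(h) = √(10 - ⅓*(-1)) = √(10 + ⅓) = √(31/3) = √93/3)
J(l) - 1*339 = √93/3 - 1*339 = √93/3 - 339 = -339 + √93/3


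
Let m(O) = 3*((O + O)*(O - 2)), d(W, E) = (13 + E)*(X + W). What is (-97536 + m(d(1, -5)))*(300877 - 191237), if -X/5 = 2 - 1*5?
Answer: -84203520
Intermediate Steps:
X = 15 (X = -5*(2 - 1*5) = -5*(2 - 5) = -5*(-3) = 15)
d(W, E) = (13 + E)*(15 + W)
m(O) = 6*O*(-2 + O) (m(O) = 3*((2*O)*(-2 + O)) = 3*(2*O*(-2 + O)) = 6*O*(-2 + O))
(-97536 + m(d(1, -5)))*(300877 - 191237) = (-97536 + 6*(195 + 13*1 + 15*(-5) - 5*1)*(-2 + (195 + 13*1 + 15*(-5) - 5*1)))*(300877 - 191237) = (-97536 + 6*(195 + 13 - 75 - 5)*(-2 + (195 + 13 - 75 - 5)))*109640 = (-97536 + 6*128*(-2 + 128))*109640 = (-97536 + 6*128*126)*109640 = (-97536 + 96768)*109640 = -768*109640 = -84203520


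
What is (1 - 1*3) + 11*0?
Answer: -2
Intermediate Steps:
(1 - 1*3) + 11*0 = (1 - 3) + 0 = -2 + 0 = -2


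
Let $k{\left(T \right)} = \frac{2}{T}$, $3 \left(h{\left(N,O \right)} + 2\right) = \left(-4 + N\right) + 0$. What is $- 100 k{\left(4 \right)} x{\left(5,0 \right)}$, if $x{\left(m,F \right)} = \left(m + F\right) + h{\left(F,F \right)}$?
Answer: $- \frac{250}{3} \approx -83.333$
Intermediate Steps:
$h{\left(N,O \right)} = - \frac{10}{3} + \frac{N}{3}$ ($h{\left(N,O \right)} = -2 + \frac{\left(-4 + N\right) + 0}{3} = -2 + \frac{-4 + N}{3} = -2 + \left(- \frac{4}{3} + \frac{N}{3}\right) = - \frac{10}{3} + \frac{N}{3}$)
$x{\left(m,F \right)} = - \frac{10}{3} + m + \frac{4 F}{3}$ ($x{\left(m,F \right)} = \left(m + F\right) + \left(- \frac{10}{3} + \frac{F}{3}\right) = \left(F + m\right) + \left(- \frac{10}{3} + \frac{F}{3}\right) = - \frac{10}{3} + m + \frac{4 F}{3}$)
$- 100 k{\left(4 \right)} x{\left(5,0 \right)} = - 100 \cdot \frac{2}{4} \left(- \frac{10}{3} + 5 + \frac{4}{3} \cdot 0\right) = - 100 \cdot 2 \cdot \frac{1}{4} \left(- \frac{10}{3} + 5 + 0\right) = \left(-100\right) \frac{1}{2} \cdot \frac{5}{3} = \left(-50\right) \frac{5}{3} = - \frac{250}{3}$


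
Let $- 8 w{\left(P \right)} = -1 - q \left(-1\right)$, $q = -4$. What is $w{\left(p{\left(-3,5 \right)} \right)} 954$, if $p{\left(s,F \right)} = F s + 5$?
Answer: $\frac{2385}{4} \approx 596.25$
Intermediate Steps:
$p{\left(s,F \right)} = 5 + F s$
$w{\left(P \right)} = \frac{5}{8}$ ($w{\left(P \right)} = - \frac{-1 - \left(-4\right) \left(-1\right)}{8} = - \frac{-1 - 4}{8} = \left(- \frac{1}{8}\right) \left(-5\right) = \frac{5}{8}$)
$w{\left(p{\left(-3,5 \right)} \right)} 954 = \frac{5}{8} \cdot 954 = \frac{2385}{4}$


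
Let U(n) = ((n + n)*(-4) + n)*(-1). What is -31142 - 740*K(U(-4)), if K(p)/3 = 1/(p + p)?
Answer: -435433/14 ≈ -31102.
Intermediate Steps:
U(n) = 7*n (U(n) = ((2*n)*(-4) + n)*(-1) = (-8*n + n)*(-1) = -7*n*(-1) = 7*n)
K(p) = 3/(2*p) (K(p) = 3/(p + p) = 3/((2*p)) = 3*(1/(2*p)) = 3/(2*p))
-31142 - 740*K(U(-4)) = -31142 - 1110/(7*(-4)) = -31142 - 1110/(-28) = -31142 - 1110*(-1)/28 = -31142 - 740*(-3/56) = -31142 + 555/14 = -435433/14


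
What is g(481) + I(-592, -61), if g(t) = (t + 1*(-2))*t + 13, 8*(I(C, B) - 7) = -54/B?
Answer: 56222263/244 ≈ 2.3042e+5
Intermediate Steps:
I(C, B) = 7 - 27/(4*B) (I(C, B) = 7 + (-54/B)/8 = 7 - 27/(4*B))
g(t) = 13 + t*(-2 + t) (g(t) = (t - 2)*t + 13 = (-2 + t)*t + 13 = t*(-2 + t) + 13 = 13 + t*(-2 + t))
g(481) + I(-592, -61) = (13 + 481² - 2*481) + (7 - 27/4/(-61)) = (13 + 231361 - 962) + (7 - 27/4*(-1/61)) = 230412 + (7 + 27/244) = 230412 + 1735/244 = 56222263/244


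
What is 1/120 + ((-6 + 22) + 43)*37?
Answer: 261961/120 ≈ 2183.0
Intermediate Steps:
1/120 + ((-6 + 22) + 43)*37 = 1/120 + (16 + 43)*37 = 1/120 + 59*37 = 1/120 + 2183 = 261961/120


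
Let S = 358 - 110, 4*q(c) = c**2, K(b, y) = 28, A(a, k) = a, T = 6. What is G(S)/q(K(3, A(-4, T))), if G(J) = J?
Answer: 62/49 ≈ 1.2653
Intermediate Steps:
q(c) = c**2/4
S = 248
G(S)/q(K(3, A(-4, T))) = 248/(((1/4)*28**2)) = 248/(((1/4)*784)) = 248/196 = 248*(1/196) = 62/49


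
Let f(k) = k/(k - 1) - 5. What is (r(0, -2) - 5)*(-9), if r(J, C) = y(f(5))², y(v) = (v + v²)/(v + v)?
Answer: 1791/64 ≈ 27.984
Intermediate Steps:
f(k) = -5 + k/(-1 + k) (f(k) = k/(-1 + k) - 5 = -5 + k/(-1 + k))
y(v) = (v + v²)/(2*v) (y(v) = (v + v²)/((2*v)) = (v + v²)*(1/(2*v)) = (v + v²)/(2*v))
r(J, C) = 121/64 (r(J, C) = (½ + ((5 - 4*5)/(-1 + 5))/2)² = (½ + ((5 - 20)/4)/2)² = (½ + ((¼)*(-15))/2)² = (½ + (½)*(-15/4))² = (½ - 15/8)² = (-11/8)² = 121/64)
(r(0, -2) - 5)*(-9) = (121/64 - 5)*(-9) = -199/64*(-9) = 1791/64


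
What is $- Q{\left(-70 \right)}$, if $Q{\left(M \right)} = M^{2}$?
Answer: $-4900$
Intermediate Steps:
$- Q{\left(-70 \right)} = - \left(-70\right)^{2} = \left(-1\right) 4900 = -4900$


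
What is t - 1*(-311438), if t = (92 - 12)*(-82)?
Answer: 304878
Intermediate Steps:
t = -6560 (t = 80*(-82) = -6560)
t - 1*(-311438) = -6560 - 1*(-311438) = -6560 + 311438 = 304878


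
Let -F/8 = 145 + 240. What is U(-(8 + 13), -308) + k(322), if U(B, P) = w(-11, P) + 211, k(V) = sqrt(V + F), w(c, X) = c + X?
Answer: -108 + I*sqrt(2758) ≈ -108.0 + 52.517*I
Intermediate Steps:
F = -3080 (F = -8*(145 + 240) = -8*385 = -3080)
w(c, X) = X + c
k(V) = sqrt(-3080 + V) (k(V) = sqrt(V - 3080) = sqrt(-3080 + V))
U(B, P) = 200 + P (U(B, P) = (P - 11) + 211 = (-11 + P) + 211 = 200 + P)
U(-(8 + 13), -308) + k(322) = (200 - 308) + sqrt(-3080 + 322) = -108 + sqrt(-2758) = -108 + I*sqrt(2758)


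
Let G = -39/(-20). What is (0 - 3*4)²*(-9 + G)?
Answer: -5076/5 ≈ -1015.2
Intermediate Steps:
G = 39/20 (G = -39*(-1/20) = 39/20 ≈ 1.9500)
(0 - 3*4)²*(-9 + G) = (0 - 3*4)²*(-9 + 39/20) = (0 - 12)²*(-141/20) = (-12)²*(-141/20) = 144*(-141/20) = -5076/5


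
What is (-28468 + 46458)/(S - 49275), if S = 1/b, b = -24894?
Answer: -447843060/1226651851 ≈ -0.36509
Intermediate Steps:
S = -1/24894 (S = 1/(-24894) = -1/24894 ≈ -4.0170e-5)
(-28468 + 46458)/(S - 49275) = (-28468 + 46458)/(-1/24894 - 49275) = 17990/(-1226651851/24894) = 17990*(-24894/1226651851) = -447843060/1226651851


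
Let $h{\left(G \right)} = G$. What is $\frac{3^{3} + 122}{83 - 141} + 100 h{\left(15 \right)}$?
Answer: $\frac{86851}{58} \approx 1497.4$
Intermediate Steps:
$\frac{3^{3} + 122}{83 - 141} + 100 h{\left(15 \right)} = \frac{3^{3} + 122}{83 - 141} + 100 \cdot 15 = \frac{27 + 122}{-58} + 1500 = 149 \left(- \frac{1}{58}\right) + 1500 = - \frac{149}{58} + 1500 = \frac{86851}{58}$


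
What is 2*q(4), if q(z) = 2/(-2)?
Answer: -2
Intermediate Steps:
q(z) = -1 (q(z) = 2*(-1/2) = -1)
2*q(4) = 2*(-1) = -2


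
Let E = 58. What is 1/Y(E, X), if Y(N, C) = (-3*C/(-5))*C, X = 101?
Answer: 5/30603 ≈ 0.00016338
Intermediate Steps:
Y(N, C) = 3*C²/5 (Y(N, C) = (-3*C*(-1)/5)*C = (-(-3)*C/5)*C = (3*C/5)*C = 3*C²/5)
1/Y(E, X) = 1/((⅗)*101²) = 1/((⅗)*10201) = 1/(30603/5) = 5/30603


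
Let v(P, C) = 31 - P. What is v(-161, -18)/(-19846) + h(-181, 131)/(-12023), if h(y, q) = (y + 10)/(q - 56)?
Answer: -28289589/2982605725 ≈ -0.0094849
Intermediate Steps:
h(y, q) = (10 + y)/(-56 + q)
v(-161, -18)/(-19846) + h(-181, 131)/(-12023) = (31 - 1*(-161))/(-19846) + ((10 - 181)/(-56 + 131))/(-12023) = (31 + 161)*(-1/19846) + (-171/75)*(-1/12023) = 192*(-1/19846) + ((1/75)*(-171))*(-1/12023) = -96/9923 - 57/25*(-1/12023) = -96/9923 + 57/300575 = -28289589/2982605725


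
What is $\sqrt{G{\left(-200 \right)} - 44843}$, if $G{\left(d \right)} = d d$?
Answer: $i \sqrt{4843} \approx 69.592 i$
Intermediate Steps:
$G{\left(d \right)} = d^{2}$
$\sqrt{G{\left(-200 \right)} - 44843} = \sqrt{\left(-200\right)^{2} - 44843} = \sqrt{40000 - 44843} = \sqrt{-4843} = i \sqrt{4843}$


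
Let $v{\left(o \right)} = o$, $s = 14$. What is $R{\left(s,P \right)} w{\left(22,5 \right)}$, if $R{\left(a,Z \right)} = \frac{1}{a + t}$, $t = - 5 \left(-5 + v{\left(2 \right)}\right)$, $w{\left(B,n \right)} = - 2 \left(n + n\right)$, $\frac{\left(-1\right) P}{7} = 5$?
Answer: $- \frac{20}{29} \approx -0.68966$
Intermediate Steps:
$P = -35$ ($P = \left(-7\right) 5 = -35$)
$w{\left(B,n \right)} = - 4 n$ ($w{\left(B,n \right)} = - 2 \cdot 2 n = - 4 n$)
$t = 15$ ($t = - 5 \left(-5 + 2\right) = \left(-5\right) \left(-3\right) = 15$)
$R{\left(a,Z \right)} = \frac{1}{15 + a}$ ($R{\left(a,Z \right)} = \frac{1}{a + 15} = \frac{1}{15 + a}$)
$R{\left(s,P \right)} w{\left(22,5 \right)} = \frac{\left(-4\right) 5}{15 + 14} = \frac{1}{29} \left(-20\right) = - \frac{20}{29}$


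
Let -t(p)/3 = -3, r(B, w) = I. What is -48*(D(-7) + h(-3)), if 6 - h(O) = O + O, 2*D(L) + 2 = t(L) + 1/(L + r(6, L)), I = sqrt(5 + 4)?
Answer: -738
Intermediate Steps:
I = 3 (I = sqrt(9) = 3)
r(B, w) = 3
t(p) = 9 (t(p) = -3*(-3) = 9)
D(L) = 7/2 + 1/(2*(3 + L)) (D(L) = -1 + (9 + 1/(L + 3))/2 = -1 + (9 + 1/(3 + L))/2 = -1 + (9/2 + 1/(2*(3 + L))) = 7/2 + 1/(2*(3 + L)))
h(O) = 6 - 2*O (h(O) = 6 - (O + O) = 6 - 2*O)
-48*(D(-7) + h(-3)) = -48*((22 + 7*(-7))/(2*(3 - 7)) + (6 - 2*(-3))) = -48*((1/2)*(22 - 49)/(-4) + (6 + 6)) = -48*((1/2)*(-1/4)*(-27) + 12) = -48*(27/8 + 12) = -48*123/8 = -738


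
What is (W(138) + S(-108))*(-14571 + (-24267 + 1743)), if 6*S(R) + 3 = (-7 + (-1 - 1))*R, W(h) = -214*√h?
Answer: -11981685/2 + 7938330*√138 ≈ 8.7263e+7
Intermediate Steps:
S(R) = -½ - 3*R/2 (S(R) = -½ + ((-7 + (-1 - 1))*R)/6 = -½ + ((-7 - 2)*R)/6 = -½ + (-9*R)/6 = -½ - 3*R/2)
(W(138) + S(-108))*(-14571 + (-24267 + 1743)) = (-214*√138 + (-½ - 3/2*(-108)))*(-14571 + (-24267 + 1743)) = (-214*√138 + (-½ + 162))*(-14571 - 22524) = (-214*√138 + 323/2)*(-37095) = (323/2 - 214*√138)*(-37095) = -11981685/2 + 7938330*√138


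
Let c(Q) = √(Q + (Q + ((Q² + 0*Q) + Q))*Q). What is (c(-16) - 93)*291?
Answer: -27063 + 17460*I ≈ -27063.0 + 17460.0*I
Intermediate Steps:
c(Q) = √(Q + Q*(Q² + 2*Q)) (c(Q) = √(Q + (Q + ((Q² + 0) + Q))*Q) = √(Q + (Q + (Q² + Q))*Q) = √(Q + (Q + (Q + Q²))*Q) = √(Q + (Q² + 2*Q)*Q) = √(Q + Q*(Q² + 2*Q)))
(c(-16) - 93)*291 = (√(-16*(1 + (-16)² + 2*(-16))) - 93)*291 = (√(-16*(1 + 256 - 32)) - 93)*291 = (√(-16*225) - 93)*291 = (√(-3600) - 93)*291 = (60*I - 93)*291 = (-93 + 60*I)*291 = -27063 + 17460*I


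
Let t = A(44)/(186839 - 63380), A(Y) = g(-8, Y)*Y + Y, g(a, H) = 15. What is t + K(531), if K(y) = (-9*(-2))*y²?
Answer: 626591216486/123459 ≈ 5.0753e+6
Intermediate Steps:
A(Y) = 16*Y (A(Y) = 15*Y + Y = 16*Y)
K(y) = 18*y²
t = 704/123459 (t = (16*44)/(186839 - 63380) = 704/123459 ≈ 0.0057023)
t + K(531) = 704/123459 + 18*531² = 704/123459 + 18*281961 = 704/123459 + 5075298 = 626591216486/123459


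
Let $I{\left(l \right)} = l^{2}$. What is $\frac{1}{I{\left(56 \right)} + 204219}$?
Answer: $\frac{1}{207355} \approx 4.8227 \cdot 10^{-6}$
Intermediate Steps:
$\frac{1}{I{\left(56 \right)} + 204219} = \frac{1}{56^{2} + 204219} = \frac{1}{3136 + 204219} = \frac{1}{207355}$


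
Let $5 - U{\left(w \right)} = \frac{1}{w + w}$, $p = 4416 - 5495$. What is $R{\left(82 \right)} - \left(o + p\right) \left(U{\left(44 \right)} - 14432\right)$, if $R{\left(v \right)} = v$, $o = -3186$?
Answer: $- \frac{5414738689}{88} \approx -6.1531 \cdot 10^{7}$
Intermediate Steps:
$p = -1079$ ($p = 4416 - 5495 = -1079$)
$U{\left(w \right)} = 5 - \frac{1}{2 w}$ ($U{\left(w \right)} = 5 - \frac{1}{w + w} = 5 - \frac{1}{2 w}$)
$R{\left(82 \right)} - \left(o + p\right) \left(U{\left(44 \right)} - 14432\right) = 82 - \left(-3186 - 1079\right) \left(\left(5 - \frac{1}{2 \cdot 44}\right) - 14432\right) = 82 - - 4265 \left(\left(5 - \frac{1}{88}\right) - 14432\right) = 82 - - 4265 \left(\frac{439}{88} - 14432\right) = 82 - \left(-4265\right) \left(- \frac{1269577}{88}\right) = 82 - \frac{5414745905}{88} = - \frac{5414738689}{88}$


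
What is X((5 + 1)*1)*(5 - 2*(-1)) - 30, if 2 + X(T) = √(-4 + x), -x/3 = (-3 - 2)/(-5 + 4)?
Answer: -44 + 7*I*√19 ≈ -44.0 + 30.512*I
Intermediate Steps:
x = -15 (x = -3*(-3 - 2)/(-5 + 4) = -(-15)/(-1) = -(-15)*(-1) = -3*5 = -15)
X(T) = -2 + I*√19 (X(T) = -2 + √(-4 - 15) = -2 + √(-19) = -2 + I*√19)
X((5 + 1)*1)*(5 - 2*(-1)) - 30 = (-2 + I*√19)*(5 - 2*(-1)) - 30 = (-2 + I*√19)*(5 + 2) - 30 = (-2 + I*√19)*7 - 30 = (-14 + 7*I*√19) - 30 = -44 + 7*I*√19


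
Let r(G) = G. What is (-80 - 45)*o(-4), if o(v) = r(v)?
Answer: 500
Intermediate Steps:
o(v) = v
(-80 - 45)*o(-4) = (-80 - 45)*(-4) = -125*(-4) = 500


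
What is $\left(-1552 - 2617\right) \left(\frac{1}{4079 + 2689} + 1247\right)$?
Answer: $- \frac{35185096793}{6768} \approx -5.1987 \cdot 10^{6}$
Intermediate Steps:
$\left(-1552 - 2617\right) \left(\frac{1}{4079 + 2689} + 1247\right) = - 4169 \left(\frac{1}{6768} + 1247\right) = \left(-4169\right) \frac{8439697}{6768} = - \frac{35185096793}{6768}$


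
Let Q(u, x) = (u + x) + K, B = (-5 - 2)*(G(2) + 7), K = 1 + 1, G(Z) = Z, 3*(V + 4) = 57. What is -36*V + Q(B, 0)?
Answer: -601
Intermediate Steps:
V = 15 (V = -4 + (⅓)*57 = -4 + 19 = 15)
K = 2
B = -63 (B = (-5 - 2)*(2 + 7) = -7*9 = -63)
Q(u, x) = 2 + u + x (Q(u, x) = (u + x) + 2 = 2 + u + x)
-36*V + Q(B, 0) = -36*15 + (2 - 63 + 0) = -540 - 61 = -601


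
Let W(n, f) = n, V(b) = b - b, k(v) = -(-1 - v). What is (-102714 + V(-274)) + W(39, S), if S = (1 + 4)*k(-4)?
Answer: -102675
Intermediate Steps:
k(v) = 1 + v
V(b) = 0
S = -15 (S = (1 + 4)*(1 - 4) = 5*(-3) = -15)
(-102714 + V(-274)) + W(39, S) = (-102714 + 0) + 39 = -102714 + 39 = -102675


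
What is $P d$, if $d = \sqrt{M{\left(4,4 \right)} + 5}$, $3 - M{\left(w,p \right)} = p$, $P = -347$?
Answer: $-694$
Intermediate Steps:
$M{\left(w,p \right)} = 3 - p$
$d = 2$ ($d = \sqrt{\left(3 - 4\right) + 5} = \sqrt{-1 + 5} = \sqrt{4} = 2$)
$P d = \left(-347\right) 2 = -694$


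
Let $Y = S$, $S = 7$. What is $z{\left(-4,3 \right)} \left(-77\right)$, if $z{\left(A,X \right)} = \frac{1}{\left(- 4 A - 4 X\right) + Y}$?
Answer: $-7$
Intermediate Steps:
$Y = 7$
$z{\left(A,X \right)} = \frac{1}{7 - 4 A - 4 X}$ ($z{\left(A,X \right)} = \frac{1}{\left(- 4 A - 4 X\right) + 7} = \frac{1}{7 - 4 A - 4 X}$)
$z{\left(-4,3 \right)} \left(-77\right) = - \frac{1}{-7 + 4 \left(-4\right) + 4 \cdot 3} \left(-77\right) = - \frac{1}{-7 - 16 + 12} \left(-77\right) = - \frac{1}{-11} \left(-77\right) = \left(-1\right) \left(- \frac{1}{11}\right) \left(-77\right) = \frac{1}{11} \left(-77\right) = -7$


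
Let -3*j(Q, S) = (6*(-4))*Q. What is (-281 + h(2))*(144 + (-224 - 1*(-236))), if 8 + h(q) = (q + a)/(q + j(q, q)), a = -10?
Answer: -135460/3 ≈ -45153.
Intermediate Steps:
j(Q, S) = 8*Q (j(Q, S) = -6*(-4)*Q/3 = -(-8)*Q = 8*Q)
h(q) = -8 + (-10 + q)/(9*q) (h(q) = -8 + (q - 10)/(q + 8*q) = -8 + (-10 + q)/((9*q)) = -8 + (-10 + q)*(1/(9*q)) = -8 + (-10 + q)/(9*q))
(-281 + h(2))*(144 + (-224 - 1*(-236))) = (-281 + (⅑)*(-10 - 71*2)/2)*(144 + (-224 - 1*(-236))) = (-281 + (⅑)*(½)*(-10 - 142))*(144 + (-224 + 236)) = (-281 + (⅑)*(½)*(-152))*(144 + 12) = (-281 - 76/9)*156 = -2605/9*156 = -135460/3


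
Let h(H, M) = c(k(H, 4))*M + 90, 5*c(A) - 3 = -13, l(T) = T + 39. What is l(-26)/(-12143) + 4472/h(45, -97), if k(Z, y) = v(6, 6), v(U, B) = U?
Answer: 13574951/862153 ≈ 15.745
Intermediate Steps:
l(T) = 39 + T
k(Z, y) = 6
c(A) = -2 (c(A) = ⅗ + (⅕)*(-13) = ⅗ - 13/5 = -2)
h(H, M) = 90 - 2*M (h(H, M) = -2*M + 90 = 90 - 2*M)
l(-26)/(-12143) + 4472/h(45, -97) = (39 - 26)/(-12143) + 4472/(90 - 2*(-97)) = 13*(-1/12143) + 4472/(90 + 194) = -13/12143 + 4472/284 = -13/12143 + 4472*(1/284) = -13/12143 + 1118/71 = 13574951/862153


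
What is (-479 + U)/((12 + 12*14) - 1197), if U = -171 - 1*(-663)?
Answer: -13/1017 ≈ -0.012783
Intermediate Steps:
U = 492 (U = -171 + 663 = 492)
(-479 + U)/((12 + 12*14) - 1197) = (-479 + 492)/((12 + 12*14) - 1197) = 13/((12 + 168) - 1197) = 13/(180 - 1197) = 13/(-1017) = -1/1017*13 = -13/1017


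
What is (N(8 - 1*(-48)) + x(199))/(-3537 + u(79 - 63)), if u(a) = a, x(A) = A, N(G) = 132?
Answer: -331/3521 ≈ -0.094007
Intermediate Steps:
(N(8 - 1*(-48)) + x(199))/(-3537 + u(79 - 63)) = (132 + 199)/(-3537 + (79 - 63)) = 331/(-3537 + 16) = 331/(-3521) = 331*(-1/3521) = -331/3521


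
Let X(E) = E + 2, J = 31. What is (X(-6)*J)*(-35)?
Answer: 4340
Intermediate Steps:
X(E) = 2 + E
(X(-6)*J)*(-35) = ((2 - 6)*31)*(-35) = -4*31*(-35) = -124*(-35) = 4340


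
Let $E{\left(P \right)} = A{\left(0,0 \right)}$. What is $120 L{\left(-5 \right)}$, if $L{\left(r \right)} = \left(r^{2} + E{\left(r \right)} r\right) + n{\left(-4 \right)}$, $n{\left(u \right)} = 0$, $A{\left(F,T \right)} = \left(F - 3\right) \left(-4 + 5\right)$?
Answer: $4800$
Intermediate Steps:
$A{\left(F,T \right)} = -3 + F$ ($A{\left(F,T \right)} = \left(-3 + F\right) 1 = -3 + F$)
$E{\left(P \right)} = -3$ ($E{\left(P \right)} = -3 + 0 = -3$)
$L{\left(r \right)} = r^{2} - 3 r$ ($L{\left(r \right)} = \left(r^{2} - 3 r\right) + 0 = r^{2} - 3 r$)
$120 L{\left(-5 \right)} = 120 \left(- 5 \left(-3 - 5\right)\right) = 120 \left(\left(-5\right) \left(-8\right)\right) = 120 \cdot 40 = 4800$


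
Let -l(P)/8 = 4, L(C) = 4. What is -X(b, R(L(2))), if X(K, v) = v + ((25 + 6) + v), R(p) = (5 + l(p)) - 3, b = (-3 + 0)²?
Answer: 29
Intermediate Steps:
l(P) = -32 (l(P) = -8*4 = -32)
b = 9 (b = (-3)² = 9)
R(p) = -30 (R(p) = (5 - 32) - 3 = -27 - 3 = -30)
X(K, v) = 31 + 2*v (X(K, v) = v + (31 + v) = 31 + 2*v)
-X(b, R(L(2))) = -(31 + 2*(-30)) = -(31 - 60) = -1*(-29) = 29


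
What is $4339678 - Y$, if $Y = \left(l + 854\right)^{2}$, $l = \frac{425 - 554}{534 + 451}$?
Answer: $\frac{3503080481829}{970225} \approx 3.6106 \cdot 10^{6}$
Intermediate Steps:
$l = - \frac{129}{985} \approx -0.13096$
$Y = \frac{707383605721}{970225}$ ($Y = \left(- \frac{129}{985} + 854\right)^{2} = \left(\frac{841061}{985}\right)^{2} = \frac{707383605721}{970225} \approx 7.2909 \cdot 10^{5}$)
$4339678 - Y = 4339678 - \frac{707383605721}{970225} = \frac{3503080481829}{970225}$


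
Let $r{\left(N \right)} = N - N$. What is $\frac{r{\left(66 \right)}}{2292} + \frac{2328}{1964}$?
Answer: $\frac{582}{491} \approx 1.1853$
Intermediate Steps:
$r{\left(N \right)} = 0$
$\frac{r{\left(66 \right)}}{2292} + \frac{2328}{1964} = \frac{0}{2292} + \frac{2328}{1964} = 0 \cdot \frac{1}{2292} + 2328 \cdot \frac{1}{1964} = 0 + \frac{582}{491} = \frac{582}{491}$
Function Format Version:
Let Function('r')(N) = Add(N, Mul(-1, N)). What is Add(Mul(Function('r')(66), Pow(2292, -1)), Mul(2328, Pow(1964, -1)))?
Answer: Rational(582, 491) ≈ 1.1853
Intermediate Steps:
Function('r')(N) = 0
Add(Mul(Function('r')(66), Pow(2292, -1)), Mul(2328, Pow(1964, -1))) = Add(Mul(0, Pow(2292, -1)), Mul(2328, Pow(1964, -1))) = Add(Mul(0, Rational(1, 2292)), Mul(2328, Rational(1, 1964))) = Add(0, Rational(582, 491)) = Rational(582, 491)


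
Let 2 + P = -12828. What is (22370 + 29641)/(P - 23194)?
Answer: -17337/12008 ≈ -1.4438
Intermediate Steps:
P = -12830 (P = -2 - 12828 = -12830)
(22370 + 29641)/(P - 23194) = (22370 + 29641)/(-12830 - 23194) = 52011/(-36024) = 52011*(-1/36024) = -17337/12008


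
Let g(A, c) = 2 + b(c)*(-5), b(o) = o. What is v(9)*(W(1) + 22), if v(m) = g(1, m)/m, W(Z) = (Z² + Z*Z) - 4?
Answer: -860/9 ≈ -95.556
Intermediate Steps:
W(Z) = -4 + 2*Z² (W(Z) = (Z² + Z²) - 4 = 2*Z² - 4 = -4 + 2*Z²)
g(A, c) = 2 - 5*c (g(A, c) = 2 + c*(-5) = 2 - 5*c)
v(m) = (2 - 5*m)/m
v(9)*(W(1) + 22) = (-5 + 2/9)*((-4 + 2*1²) + 22) = (-5 + 2*(⅑))*((-4 + 2*1) + 22) = (-5 + 2/9)*((-4 + 2) + 22) = -43*(-2 + 22)/9 = -43/9*20 = -860/9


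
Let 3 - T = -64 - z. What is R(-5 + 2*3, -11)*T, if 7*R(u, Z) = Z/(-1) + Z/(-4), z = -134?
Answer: -3685/28 ≈ -131.61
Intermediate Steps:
R(u, Z) = -5*Z/28 (R(u, Z) = (Z/(-1) + Z/(-4))/7 = (Z*(-1) + Z*(-1/4))/7 = (-Z - Z/4)/7 = (-5*Z/4)/7 = -5*Z/28)
T = -67 (T = 3 - (-64 - 1*(-134)) = 3 - (-64 + 134) = 3 - 1*70 = 3 - 70 = -67)
R(-5 + 2*3, -11)*T = -5/28*(-11)*(-67) = (55/28)*(-67) = -3685/28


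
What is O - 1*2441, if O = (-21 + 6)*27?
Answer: -2846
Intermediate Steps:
O = -405 (O = -15*27 = -405)
O - 1*2441 = -405 - 1*2441 = -405 - 2441 = -2846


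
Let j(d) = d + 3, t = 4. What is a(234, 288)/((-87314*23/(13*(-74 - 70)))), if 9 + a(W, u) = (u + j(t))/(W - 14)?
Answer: -78858/11045221 ≈ -0.0071396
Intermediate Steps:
j(d) = 3 + d
a(W, u) = -9 + (7 + u)/(-14 + W) (a(W, u) = -9 + (u + (3 + 4))/(W - 14) = -9 + (u + 7)/(-14 + W) = -9 + (7 + u)/(-14 + W))
a(234, 288)/((-87314*23/(13*(-74 - 70)))) = ((133 + 288 - 9*234)/(-14 + 234))/((-87314*23/(13*(-74 - 70)))) = ((133 + 288 - 2106)/220)/((-87314/((-(-7488)*(-1)/92)))) = ((1/220)*(-1685))/((-87314/((-144*13/23)))) = -337/(44*((-87314/(-1872/23)))) = -337/(44*((-87314*(-23/1872)))) = -337/(44*1004111/936) = -337/44*936/1004111 = -78858/11045221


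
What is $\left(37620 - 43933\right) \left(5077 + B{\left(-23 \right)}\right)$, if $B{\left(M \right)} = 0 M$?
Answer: $-32051101$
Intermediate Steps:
$B{\left(M \right)} = 0$
$\left(37620 - 43933\right) \left(5077 + B{\left(-23 \right)}\right) = \left(37620 - 43933\right) \left(5077 + 0\right) = \left(-6313\right) 5077 = -32051101$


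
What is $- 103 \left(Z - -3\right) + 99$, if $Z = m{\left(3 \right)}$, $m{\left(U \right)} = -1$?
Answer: $-107$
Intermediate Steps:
$Z = -1$
$- 103 \left(Z - -3\right) + 99 = - 103 \left(-1 - -3\right) + 99 = - 103 \left(-1 + 3\right) + 99 = \left(-103\right) 2 + 99 = -206 + 99 = -107$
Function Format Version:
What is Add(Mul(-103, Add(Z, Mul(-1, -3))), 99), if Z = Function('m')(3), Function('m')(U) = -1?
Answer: -107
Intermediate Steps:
Z = -1
Add(Mul(-103, Add(Z, Mul(-1, -3))), 99) = Add(Mul(-103, Add(-1, Mul(-1, -3))), 99) = Add(Mul(-103, Add(-1, 3)), 99) = Add(Mul(-103, 2), 99) = Add(-206, 99) = -107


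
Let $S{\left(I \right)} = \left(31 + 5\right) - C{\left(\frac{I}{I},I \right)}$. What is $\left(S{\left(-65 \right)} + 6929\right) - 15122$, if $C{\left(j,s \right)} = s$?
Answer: $-8092$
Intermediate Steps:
$S{\left(I \right)} = 36 - I$ ($S{\left(I \right)} = \left(31 + 5\right) - I = 36 - I$)
$\left(S{\left(-65 \right)} + 6929\right) - 15122 = \left(\left(36 - -65\right) + 6929\right) - 15122 = \left(\left(36 + 65\right) + 6929\right) - 15122 = \left(101 + 6929\right) - 15122 = 7030 - 15122 = -8092$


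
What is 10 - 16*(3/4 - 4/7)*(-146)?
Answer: 2990/7 ≈ 427.14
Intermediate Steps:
10 - 16*(3/4 - 4/7)*(-146) = 10 - 16*(3*(¼) - 4*⅐)*(-146) = 10 - 16*(¾ - 4/7)*(-146) = 10 - 16*5/28*(-146) = 10 - 20/7*(-146) = 10 + 2920/7 = 2990/7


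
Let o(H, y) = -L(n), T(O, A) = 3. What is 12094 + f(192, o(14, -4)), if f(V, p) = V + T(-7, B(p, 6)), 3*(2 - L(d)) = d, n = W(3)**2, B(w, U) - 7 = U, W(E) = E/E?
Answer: 12289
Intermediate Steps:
W(E) = 1
B(w, U) = 7 + U
n = 1 (n = 1**2 = 1)
L(d) = 2 - d/3
o(H, y) = -5/3 (o(H, y) = -(2 - 1/3*1) = -(2 - 1/3) = -1*5/3 = -5/3)
f(V, p) = 3 + V (f(V, p) = V + 3 = 3 + V)
12094 + f(192, o(14, -4)) = 12094 + (3 + 192) = 12094 + 195 = 12289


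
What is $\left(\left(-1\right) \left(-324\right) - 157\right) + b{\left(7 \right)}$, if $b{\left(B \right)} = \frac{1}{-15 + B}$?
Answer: $\frac{1335}{8} \approx 166.88$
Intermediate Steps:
$\left(\left(-1\right) \left(-324\right) - 157\right) + b{\left(7 \right)} = \left(\left(-1\right) \left(-324\right) - 157\right) + \frac{1}{-15 + 7} = \left(324 - 157\right) + \frac{1}{-8} = 167 - \frac{1}{8} = \frac{1335}{8}$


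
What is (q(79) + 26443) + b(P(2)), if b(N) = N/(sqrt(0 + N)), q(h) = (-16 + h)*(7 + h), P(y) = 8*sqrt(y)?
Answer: 31861 + 2*2**(3/4) ≈ 31864.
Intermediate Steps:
b(N) = sqrt(N) (b(N) = N/(sqrt(N)) = N/sqrt(N) = sqrt(N))
(q(79) + 26443) + b(P(2)) = ((-112 + 79**2 - 9*79) + 26443) + sqrt(8*sqrt(2)) = ((-112 + 6241 - 711) + 26443) + 2*sqrt(2)*2**(1/4) = (5418 + 26443) + 2*sqrt(2)*2**(1/4) = 31861 + 2*sqrt(2)*2**(1/4)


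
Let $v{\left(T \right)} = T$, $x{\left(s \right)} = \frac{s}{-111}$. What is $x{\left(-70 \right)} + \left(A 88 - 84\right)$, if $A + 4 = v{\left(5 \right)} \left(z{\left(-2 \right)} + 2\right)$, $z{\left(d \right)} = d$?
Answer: $- \frac{48326}{111} \approx -435.37$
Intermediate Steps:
$x{\left(s \right)} = - \frac{s}{111}$ ($x{\left(s \right)} = s \left(- \frac{1}{111}\right) = - \frac{s}{111}$)
$A = -4$ ($A = -4 + 5 \left(-2 + 2\right) = -4 + 5 \cdot 0 = -4 + 0 = -4$)
$x{\left(-70 \right)} + \left(A 88 - 84\right) = \left(- \frac{1}{111}\right) \left(-70\right) - 436 = \frac{70}{111} - 436 = - \frac{48326}{111}$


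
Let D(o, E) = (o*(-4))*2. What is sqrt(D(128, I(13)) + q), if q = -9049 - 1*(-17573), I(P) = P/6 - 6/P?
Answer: 50*sqrt(3) ≈ 86.603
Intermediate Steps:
I(P) = -6/P + P/6 (I(P) = P*(1/6) - 6/P = P/6 - 6/P = -6/P + P/6)
D(o, E) = -8*o (D(o, E) = -4*o*2 = -8*o)
q = 8524 (q = -9049 + 17573 = 8524)
sqrt(D(128, I(13)) + q) = sqrt(-8*128 + 8524) = sqrt(-1024 + 8524) = sqrt(7500) = 50*sqrt(3)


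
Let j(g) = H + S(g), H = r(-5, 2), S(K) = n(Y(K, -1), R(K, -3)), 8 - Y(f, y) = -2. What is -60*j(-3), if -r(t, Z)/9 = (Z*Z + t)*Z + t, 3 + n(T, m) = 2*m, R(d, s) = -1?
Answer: -3480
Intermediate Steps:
Y(f, y) = 10 (Y(f, y) = 8 - 1*(-2) = 8 + 2 = 10)
n(T, m) = -3 + 2*m
S(K) = -5 (S(K) = -3 + 2*(-1) = -3 - 2 = -5)
r(t, Z) = -9*t - 9*Z*(t + Z²) (r(t, Z) = -9*((Z*Z + t)*Z + t) = -9*((Z² + t)*Z + t) = -9*((t + Z²)*Z + t) = -9*(Z*(t + Z²) + t) = -9*(t + Z*(t + Z²)) = -9*t - 9*Z*(t + Z²))
H = 63 (H = -9*(-5) - 9*2³ - 9*2*(-5) = 45 - 9*8 + 90 = 45 - 72 + 90 = 63)
j(g) = 58 (j(g) = 63 - 5 = 58)
-60*j(-3) = -60*58 = -3480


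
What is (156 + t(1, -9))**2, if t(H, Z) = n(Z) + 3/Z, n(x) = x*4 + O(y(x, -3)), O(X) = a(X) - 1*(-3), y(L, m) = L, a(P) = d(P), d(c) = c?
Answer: 116281/9 ≈ 12920.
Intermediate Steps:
a(P) = P
O(X) = 3 + X (O(X) = X - 1*(-3) = X + 3 = 3 + X)
n(x) = 3 + 5*x (n(x) = x*4 + (3 + x) = 4*x + (3 + x) = 3 + 5*x)
t(H, Z) = 3 + 3/Z + 5*Z (t(H, Z) = (3 + 5*Z) + 3/Z = 3 + 3/Z + 5*Z)
(156 + t(1, -9))**2 = (156 + (3 + 3/(-9) + 5*(-9)))**2 = (156 + (3 + 3*(-1/9) - 45))**2 = (156 + (3 - 1/3 - 45))**2 = (156 - 127/3)**2 = (341/3)**2 = 116281/9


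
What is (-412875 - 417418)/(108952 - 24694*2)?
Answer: -830293/59564 ≈ -13.940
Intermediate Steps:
(-412875 - 417418)/(108952 - 24694*2) = -830293/(108952 - 49388) = -830293/59564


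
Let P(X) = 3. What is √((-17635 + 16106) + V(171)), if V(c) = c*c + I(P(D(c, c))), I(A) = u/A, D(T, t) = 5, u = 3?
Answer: √27713 ≈ 166.47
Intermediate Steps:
I(A) = 3/A
V(c) = 1 + c² (V(c) = c*c + 3/3 = c² + 3*(⅓) = c² + 1 = 1 + c²)
√((-17635 + 16106) + V(171)) = √((-17635 + 16106) + (1 + 171²)) = √(-1529 + (1 + 29241)) = √(-1529 + 29242) = √27713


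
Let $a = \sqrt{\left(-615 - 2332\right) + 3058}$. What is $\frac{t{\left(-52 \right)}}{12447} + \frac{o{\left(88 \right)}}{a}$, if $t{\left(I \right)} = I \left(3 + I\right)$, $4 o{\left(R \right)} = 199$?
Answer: $\frac{2548}{12447} + \frac{199 \sqrt{111}}{444} \approx 4.9268$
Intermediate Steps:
$o{\left(R \right)} = \frac{199}{4}$ ($o{\left(R \right)} = \frac{1}{4} \cdot 199 = \frac{199}{4}$)
$a = \sqrt{111}$ ($a = \sqrt{-2947 + 3058} = \sqrt{111} \approx 10.536$)
$\frac{t{\left(-52 \right)}}{12447} + \frac{o{\left(88 \right)}}{a} = \frac{\left(-52\right) \left(3 - 52\right)}{12447} + \frac{199}{4 \sqrt{111}} = \left(-52\right) \left(-49\right) \frac{1}{12447} + \frac{199 \frac{\sqrt{111}}{111}}{4} = 2548 \cdot \frac{1}{12447} + \frac{199 \sqrt{111}}{444} = \frac{2548}{12447} + \frac{199 \sqrt{111}}{444}$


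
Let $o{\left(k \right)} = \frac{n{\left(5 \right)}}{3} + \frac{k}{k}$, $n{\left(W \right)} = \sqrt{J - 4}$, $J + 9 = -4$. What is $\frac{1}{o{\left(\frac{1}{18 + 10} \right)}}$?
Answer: $\frac{9}{26} - \frac{3 i \sqrt{17}}{26} \approx 0.34615 - 0.47574 i$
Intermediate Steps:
$J = -13$ ($J = -9 - 4 = -13$)
$n{\left(W \right)} = i \sqrt{17}$ ($n{\left(W \right)} = \sqrt{-13 - 4} = \sqrt{-17} = i \sqrt{17}$)
$o{\left(k \right)} = 1 + \frac{i \sqrt{17}}{3}$ ($o{\left(k \right)} = \frac{i \sqrt{17}}{3} + \frac{k}{k} = i \sqrt{17} \cdot \frac{1}{3} + 1 = \frac{i \sqrt{17}}{3} + 1 = 1 + \frac{i \sqrt{17}}{3}$)
$\frac{1}{o{\left(\frac{1}{18 + 10} \right)}} = \frac{1}{1 + \frac{i \sqrt{17}}{3}}$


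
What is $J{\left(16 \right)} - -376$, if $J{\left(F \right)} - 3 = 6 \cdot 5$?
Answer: $409$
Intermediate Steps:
$J{\left(F \right)} = 33$ ($J{\left(F \right)} = 3 + 6 \cdot 5 = 3 + 30 = 33$)
$J{\left(16 \right)} - -376 = 33 - -376 = 33 + 376 = 409$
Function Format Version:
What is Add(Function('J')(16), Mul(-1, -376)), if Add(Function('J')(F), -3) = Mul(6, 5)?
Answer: 409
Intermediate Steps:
Function('J')(F) = 33 (Function('J')(F) = Add(3, Mul(6, 5)) = Add(3, 30) = 33)
Add(Function('J')(16), Mul(-1, -376)) = Add(33, Mul(-1, -376)) = Add(33, 376) = 409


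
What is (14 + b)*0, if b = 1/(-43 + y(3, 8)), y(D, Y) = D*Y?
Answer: 0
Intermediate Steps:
b = -1/19 (b = 1/(-43 + 3*8) = 1/(-43 + 24) = 1/(-19) = -1/19 ≈ -0.052632)
(14 + b)*0 = (14 - 1/19)*0 = (265/19)*0 = 0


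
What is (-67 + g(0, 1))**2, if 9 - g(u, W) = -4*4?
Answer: 1764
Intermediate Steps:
g(u, W) = 25 (g(u, W) = 9 - (-4)*4 = 9 - 1*(-16) = 9 + 16 = 25)
(-67 + g(0, 1))**2 = (-67 + 25)**2 = (-42)**2 = 1764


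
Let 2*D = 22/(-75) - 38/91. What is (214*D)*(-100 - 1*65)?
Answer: 5710804/455 ≈ 12551.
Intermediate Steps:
D = -2426/6825 (D = (22/(-75) - 38/91)/2 = (22*(-1/75) - 38*1/91)/2 = (-22/75 - 38/91)/2 = (½)*(-4852/6825) = -2426/6825 ≈ -0.35546)
(214*D)*(-100 - 1*65) = (214*(-2426/6825))*(-100 - 1*65) = -519164*(-100 - 65)/6825 = -519164/6825*(-165) = 5710804/455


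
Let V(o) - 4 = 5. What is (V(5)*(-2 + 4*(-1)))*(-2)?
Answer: 108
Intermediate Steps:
V(o) = 9 (V(o) = 4 + 5 = 9)
(V(5)*(-2 + 4*(-1)))*(-2) = (9*(-2 + 4*(-1)))*(-2) = (9*(-2 - 4))*(-2) = (9*(-6))*(-2) = -54*(-2) = 108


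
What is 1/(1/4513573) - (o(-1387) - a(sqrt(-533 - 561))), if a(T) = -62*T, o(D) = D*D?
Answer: 2589804 - 62*I*sqrt(1094) ≈ 2.5898e+6 - 2050.7*I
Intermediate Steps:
o(D) = D**2
1/(1/4513573) - (o(-1387) - a(sqrt(-533 - 561))) = 1/(1/4513573) - ((-1387)**2 - (-62)*sqrt(-533 - 561)) = 1/(1/4513573) - (1923769 - (-62)*sqrt(-1094)) = 4513573 - (1923769 - (-62)*I*sqrt(1094)) = 4513573 - (1923769 + 62*I*sqrt(1094)) = 4513573 + (-1923769 - 62*I*sqrt(1094)) = 2589804 - 62*I*sqrt(1094)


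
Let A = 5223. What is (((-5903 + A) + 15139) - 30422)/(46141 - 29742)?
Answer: -15963/16399 ≈ -0.97341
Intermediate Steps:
(((-5903 + A) + 15139) - 30422)/(46141 - 29742) = (((-5903 + 5223) + 15139) - 30422)/(46141 - 29742) = ((-680 + 15139) - 30422)/16399 = (14459 - 30422)*(1/16399) = -15963*1/16399 = -15963/16399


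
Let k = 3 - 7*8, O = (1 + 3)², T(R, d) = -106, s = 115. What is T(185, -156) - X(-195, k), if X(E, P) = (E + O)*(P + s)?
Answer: 10992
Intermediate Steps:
O = 16 (O = 4² = 16)
k = -53 (k = 3 - 56 = -53)
X(E, P) = (16 + E)*(115 + P) (X(E, P) = (E + 16)*(P + 115) = (16 + E)*(115 + P))
T(185, -156) - X(-195, k) = -106 - (1840 + 16*(-53) + 115*(-195) - 195*(-53)) = -106 - (1840 - 848 - 22425 + 10335) = -106 - 1*(-11098) = -106 + 11098 = 10992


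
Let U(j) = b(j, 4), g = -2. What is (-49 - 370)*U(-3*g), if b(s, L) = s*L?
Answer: -10056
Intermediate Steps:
b(s, L) = L*s
U(j) = 4*j
(-49 - 370)*U(-3*g) = (-49 - 370)*(4*(-3*(-2))) = -1676*6 = -419*24 = -10056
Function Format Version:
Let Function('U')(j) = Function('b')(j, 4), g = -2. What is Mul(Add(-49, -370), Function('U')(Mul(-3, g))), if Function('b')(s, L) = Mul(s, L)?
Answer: -10056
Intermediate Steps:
Function('b')(s, L) = Mul(L, s)
Function('U')(j) = Mul(4, j)
Mul(Add(-49, -370), Function('U')(Mul(-3, g))) = Mul(Add(-49, -370), Mul(4, Mul(-3, -2))) = Mul(-419, Mul(4, 6)) = Mul(-419, 24) = -10056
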